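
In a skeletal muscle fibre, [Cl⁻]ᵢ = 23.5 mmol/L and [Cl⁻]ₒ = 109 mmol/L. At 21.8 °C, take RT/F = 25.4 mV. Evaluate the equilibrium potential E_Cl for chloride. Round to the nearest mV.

-39 mV

E = (25.4/z) · ln([Cl⁻]_out/[Cl⁻]_in) with z = -1.
For an anion, dividing by z = -1 reverses the sign.
= (25.4/-1) · ln(109/23.5) = -25.40 · ln(4.638)
= -25.40 · (1.5343) = -38.97 mV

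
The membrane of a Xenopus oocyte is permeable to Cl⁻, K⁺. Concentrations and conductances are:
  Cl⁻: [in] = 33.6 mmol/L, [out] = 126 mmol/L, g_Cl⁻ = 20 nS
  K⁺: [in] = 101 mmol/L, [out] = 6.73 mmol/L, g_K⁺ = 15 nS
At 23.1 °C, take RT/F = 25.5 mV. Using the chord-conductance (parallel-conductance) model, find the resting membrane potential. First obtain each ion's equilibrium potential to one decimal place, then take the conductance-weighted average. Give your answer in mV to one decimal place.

-48.9 mV

E_Cl⁻ = (25.5/-1)·ln(126/33.6) = -33.7 mV
E_K⁺ = (25.5/1)·ln(6.73/101) = -69.1 mV
Vm = (Σ gᵢEᵢ)/(Σ gᵢ) = (20·-33.7 + 15·-69.1) / (20 + 15)
= -1710.50 / 35 = -48.87 mV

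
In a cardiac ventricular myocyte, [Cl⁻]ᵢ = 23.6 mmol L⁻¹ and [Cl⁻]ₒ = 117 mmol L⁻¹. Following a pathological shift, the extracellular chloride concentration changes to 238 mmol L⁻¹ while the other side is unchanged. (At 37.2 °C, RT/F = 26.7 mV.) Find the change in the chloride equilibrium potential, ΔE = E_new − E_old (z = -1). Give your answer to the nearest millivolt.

-19 mV

E_old = (26.7/-1)·ln(117/23.6) = -42.74 mV
E_new = (26.7/-1)·ln(238/23.6) = -61.70 mV
ΔE = -61.70 − (-42.74) = -18.96 mV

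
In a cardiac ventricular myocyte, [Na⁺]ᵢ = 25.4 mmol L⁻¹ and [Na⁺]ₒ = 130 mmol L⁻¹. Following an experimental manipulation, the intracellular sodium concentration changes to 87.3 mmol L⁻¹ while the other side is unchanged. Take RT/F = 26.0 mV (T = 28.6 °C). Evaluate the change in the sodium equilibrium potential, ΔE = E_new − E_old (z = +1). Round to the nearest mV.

-32 mV

E_old = (26.0/1)·ln(130/25.4) = 42.45 mV
E_new = (26.0/1)·ln(130/87.3) = 10.35 mV
ΔE = 10.35 − (42.45) = -32.10 mV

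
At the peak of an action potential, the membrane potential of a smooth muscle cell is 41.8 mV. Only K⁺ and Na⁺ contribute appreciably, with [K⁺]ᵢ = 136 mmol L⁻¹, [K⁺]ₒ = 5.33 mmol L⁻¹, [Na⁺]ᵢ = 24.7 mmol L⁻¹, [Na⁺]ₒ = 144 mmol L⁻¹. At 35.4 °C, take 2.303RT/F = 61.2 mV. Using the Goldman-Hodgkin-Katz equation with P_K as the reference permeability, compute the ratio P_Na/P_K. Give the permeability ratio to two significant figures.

Let α = P_Na/P_K. GHK: Vm = 61.2·log₁₀[(Kₒ + α·Naₒ)/(Kᵢ + α·Naᵢ)].
10^(Vm/61.2) = 10^(41.8/61.2) = 4.8196
So 4.8196·(Kᵢ + α·Naᵢ) = Kₒ + α·Naₒ → α = (4.8196·136.0 − 5.33) / (144.0 − 4.8196·24.7)
α = (655.5 − 5.33) / (144.0 − 119) = 650.1/24.96 = 26.05

26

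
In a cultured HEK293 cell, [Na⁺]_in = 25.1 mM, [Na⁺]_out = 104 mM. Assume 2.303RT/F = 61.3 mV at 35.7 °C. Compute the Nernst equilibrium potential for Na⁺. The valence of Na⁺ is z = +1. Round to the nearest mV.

E = (61.3/z) · log₁₀([Na⁺]_out/[Na⁺]_in) with z = +1.
= (61.3/1) · log₁₀(104/25.1) = 61.30 · log₁₀(4.143)
= 61.30 · (0.6174) = 37.84 mV

38 mV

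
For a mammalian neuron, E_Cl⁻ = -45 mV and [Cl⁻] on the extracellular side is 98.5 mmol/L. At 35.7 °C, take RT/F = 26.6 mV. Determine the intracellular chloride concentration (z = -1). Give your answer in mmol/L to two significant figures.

18 mmol/L

Nernst: E = (26.6/-1) · ln([out]/[in]), so ln([out]/[in]) = -45.0 × -1 / 26.6 = 1.6917.
[out]/[in] = e^(1.6917) = 5.429.
[in] = 98.5 / 5.429 = 18.14 mmol/L.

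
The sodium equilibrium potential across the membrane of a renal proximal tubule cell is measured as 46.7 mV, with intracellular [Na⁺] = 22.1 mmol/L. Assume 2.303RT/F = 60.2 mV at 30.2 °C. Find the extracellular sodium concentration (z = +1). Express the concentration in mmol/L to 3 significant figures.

Nernst: E = (60.2/1) · log₁₀([out]/[in]), so log₁₀([out]/[in]) = 46.7 × 1 / 60.2 = 0.7757.
[out]/[in] = 10^(0.7757) = 5.967.
[out] = 5.967 × 22.1 = 131.9 mmol/L.

132 mmol/L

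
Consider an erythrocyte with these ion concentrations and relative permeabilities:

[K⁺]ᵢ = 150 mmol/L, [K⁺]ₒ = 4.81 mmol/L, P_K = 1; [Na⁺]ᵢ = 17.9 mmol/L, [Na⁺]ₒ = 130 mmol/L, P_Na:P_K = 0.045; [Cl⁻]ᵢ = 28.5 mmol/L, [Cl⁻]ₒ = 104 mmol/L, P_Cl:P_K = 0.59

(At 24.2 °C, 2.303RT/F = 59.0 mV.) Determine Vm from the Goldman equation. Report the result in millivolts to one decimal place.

-52.4 mV

Vm = 59.0 · log₁₀[(Σ P·[cation]ₒ + Σ P·[anion]ᵢ) / (Σ P·[cation]ᵢ + Σ P·[anion]ₒ)]
Numerator = 1×4.81 + 0.045×130 + 0.59×28.5 = 27.47
Denominator = 1×150 + 0.045×17.9 + 0.59×104 = 212.2
Vm = 59.0 · log₁₀(0.1295) = 59.0 × (-0.8877) = -52.38 mV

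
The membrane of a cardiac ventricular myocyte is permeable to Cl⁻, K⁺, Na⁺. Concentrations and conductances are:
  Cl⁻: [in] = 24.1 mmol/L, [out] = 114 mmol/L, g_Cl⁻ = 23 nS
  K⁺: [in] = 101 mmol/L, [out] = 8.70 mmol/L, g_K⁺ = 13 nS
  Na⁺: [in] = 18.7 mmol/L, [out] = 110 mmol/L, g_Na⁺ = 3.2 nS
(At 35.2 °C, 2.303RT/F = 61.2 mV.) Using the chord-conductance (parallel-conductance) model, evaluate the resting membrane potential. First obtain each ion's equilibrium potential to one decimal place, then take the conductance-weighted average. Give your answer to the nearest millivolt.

E_Cl⁻ = (61.2/-1)·log₁₀(114/24.1) = -41.3 mV
E_K⁺ = (61.2/1)·log₁₀(8.70/101) = -65.2 mV
E_Na⁺ = (61.2/1)·log₁₀(110/18.7) = 47.1 mV
Vm = (Σ gᵢEᵢ)/(Σ gᵢ) = (23·-41.3 + 13·-65.2 + 3.2·47.1) / (23 + 13 + 3.2)
= -1646.78 / 39.2 = -42.01 mV

-42 mV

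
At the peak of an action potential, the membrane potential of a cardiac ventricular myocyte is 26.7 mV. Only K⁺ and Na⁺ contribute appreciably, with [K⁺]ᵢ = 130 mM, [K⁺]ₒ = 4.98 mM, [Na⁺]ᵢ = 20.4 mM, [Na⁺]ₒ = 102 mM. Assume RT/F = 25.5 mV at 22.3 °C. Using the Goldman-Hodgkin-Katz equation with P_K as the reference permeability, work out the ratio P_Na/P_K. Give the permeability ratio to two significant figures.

8.3

Let α = P_Na/P_K. GHK: Vm = 25.5·ln[(Kₒ + α·Naₒ)/(Kᵢ + α·Naᵢ)].
e^(Vm/25.5) = e^(26.7/25.5) = 2.8493
So 2.8493·(Kᵢ + α·Naᵢ) = Kₒ + α·Naₒ → α = (2.8493·130.0 − 4.98) / (102.0 − 2.8493·20.4)
α = (370.4 − 4.98) / (102.0 − 58.12) = 365.4/43.88 = 8.329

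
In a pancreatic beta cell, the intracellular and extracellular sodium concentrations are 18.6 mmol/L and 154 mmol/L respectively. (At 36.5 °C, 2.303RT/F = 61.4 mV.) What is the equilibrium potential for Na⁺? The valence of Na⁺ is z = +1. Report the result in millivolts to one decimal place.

E = (61.4/z) · log₁₀([Na⁺]_out/[Na⁺]_in) with z = +1.
= (61.4/1) · log₁₀(154/18.6) = 61.40 · log₁₀(8.28)
= 61.40 · (0.9180) = 56.37 mV

56.4 mV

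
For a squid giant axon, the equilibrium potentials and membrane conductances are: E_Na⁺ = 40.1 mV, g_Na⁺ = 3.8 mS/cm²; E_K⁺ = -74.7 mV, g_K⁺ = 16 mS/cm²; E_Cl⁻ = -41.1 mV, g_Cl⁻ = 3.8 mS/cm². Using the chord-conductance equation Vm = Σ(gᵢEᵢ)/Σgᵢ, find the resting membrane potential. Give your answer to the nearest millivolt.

-51 mV

Σ gᵢEᵢ = 3.8·(40.1) + 16·(-74.7) + 3.8·(-41.1) = -1199.00
Σ gᵢ = 3.8 + 16 + 3.8 = 23.6
Vm = -1199.00 / 23.6 = -50.81 mV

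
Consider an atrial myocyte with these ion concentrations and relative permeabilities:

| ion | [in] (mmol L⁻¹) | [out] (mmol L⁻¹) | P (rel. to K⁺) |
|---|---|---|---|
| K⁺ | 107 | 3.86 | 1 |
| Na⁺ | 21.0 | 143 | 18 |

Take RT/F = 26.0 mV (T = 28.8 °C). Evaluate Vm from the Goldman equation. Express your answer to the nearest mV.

43 mV

Vm = 26.0 · ln[(Σ P·[cation]ₒ + Σ P·[anion]ᵢ) / (Σ P·[cation]ᵢ + Σ P·[anion]ₒ)]
Numerator = 1×3.86 + 18×143 = 2578
Denominator = 1×107 + 18×21.0 = 485
Vm = 26.0 · ln(5.3152) = 26.0 × (1.6706) = 43.43 mV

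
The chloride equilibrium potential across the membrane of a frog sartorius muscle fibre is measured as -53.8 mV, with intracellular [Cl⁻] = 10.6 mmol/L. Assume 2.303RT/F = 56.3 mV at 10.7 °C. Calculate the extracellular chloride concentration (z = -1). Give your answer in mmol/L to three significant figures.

Nernst: E = (56.3/-1) · log₁₀([out]/[in]), so log₁₀([out]/[in]) = -53.8 × -1 / 56.3 = 0.9556.
[out]/[in] = 10^(0.9556) = 9.028.
[out] = 9.028 × 10.6 = 95.7 mmol/L.

95.7 mmol/L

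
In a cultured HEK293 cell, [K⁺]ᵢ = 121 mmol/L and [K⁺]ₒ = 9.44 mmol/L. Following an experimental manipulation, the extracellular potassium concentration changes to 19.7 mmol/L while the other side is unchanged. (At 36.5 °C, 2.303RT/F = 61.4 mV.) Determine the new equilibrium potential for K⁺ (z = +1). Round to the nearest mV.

-48 mV

After the shift: [K⁺]_out = 19.7, [K⁺]_in = 121 mmol/L.
E_new = (61.4/1)·log₁₀(19.7/121) = 61.40 · (-0.7883) = -48.40 mV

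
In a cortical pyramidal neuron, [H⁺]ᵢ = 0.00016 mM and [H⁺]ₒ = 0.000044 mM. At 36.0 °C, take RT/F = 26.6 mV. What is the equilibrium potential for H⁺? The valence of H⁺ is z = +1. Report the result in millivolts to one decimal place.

E = (26.6/z) · ln([H⁺]_out/[H⁺]_in) with z = +1.
= (26.6/1) · ln(0.000044/0.00016) = 26.60 · ln(0.275)
= 26.60 · (-1.2910) = -34.34 mV

-34.3 mV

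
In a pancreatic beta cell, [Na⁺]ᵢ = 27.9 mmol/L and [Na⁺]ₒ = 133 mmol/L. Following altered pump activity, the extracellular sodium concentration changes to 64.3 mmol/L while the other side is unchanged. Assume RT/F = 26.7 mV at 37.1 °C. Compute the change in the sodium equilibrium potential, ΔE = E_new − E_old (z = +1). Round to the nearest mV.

E_old = (26.7/1)·ln(133/27.9) = 41.70 mV
E_new = (26.7/1)·ln(64.3/27.9) = 22.29 mV
ΔE = 22.29 − (41.70) = -19.41 mV

-19 mV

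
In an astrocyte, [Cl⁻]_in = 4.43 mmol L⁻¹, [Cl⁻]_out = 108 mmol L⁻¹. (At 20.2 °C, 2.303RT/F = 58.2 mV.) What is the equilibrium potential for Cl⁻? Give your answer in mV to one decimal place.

-80.7 mV

E = (58.2/z) · log₁₀([Cl⁻]_out/[Cl⁻]_in) with z = -1.
For an anion, dividing by z = -1 reverses the sign.
= (58.2/-1) · log₁₀(108/4.43) = -58.20 · log₁₀(24.38)
= -58.20 · (1.3870) = -80.72 mV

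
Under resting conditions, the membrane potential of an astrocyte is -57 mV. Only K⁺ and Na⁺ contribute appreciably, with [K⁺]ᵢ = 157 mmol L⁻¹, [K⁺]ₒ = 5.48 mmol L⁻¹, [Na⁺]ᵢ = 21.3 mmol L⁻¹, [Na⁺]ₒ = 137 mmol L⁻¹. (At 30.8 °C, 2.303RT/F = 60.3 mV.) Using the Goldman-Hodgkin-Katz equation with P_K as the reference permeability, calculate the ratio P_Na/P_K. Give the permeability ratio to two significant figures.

Let α = P_Na/P_K. GHK: Vm = 60.3·log₁₀[(Kₒ + α·Naₒ)/(Kᵢ + α·Naᵢ)].
10^(Vm/60.3) = 10^(-57.0/60.3) = 0.11343
So 0.11343·(Kᵢ + α·Naᵢ) = Kₒ + α·Naₒ → α = (0.11343·157.0 − 5.48) / (137.0 − 0.11343·21.3)
α = (17.81 − 5.48) / (137.0 − 2.416) = 12.33/134.6 = 0.0916

0.092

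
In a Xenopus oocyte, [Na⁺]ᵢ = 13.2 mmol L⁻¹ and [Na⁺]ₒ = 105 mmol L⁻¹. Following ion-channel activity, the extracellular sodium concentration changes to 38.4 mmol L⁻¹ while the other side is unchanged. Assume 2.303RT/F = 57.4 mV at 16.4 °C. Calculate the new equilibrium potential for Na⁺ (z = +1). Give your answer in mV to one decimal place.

26.6 mV

After the shift: [Na⁺]_out = 38.4, [Na⁺]_in = 13.2 mmol L⁻¹.
E_new = (57.4/1)·log₁₀(38.4/13.2) = 57.40 · (0.4638) = 26.62 mV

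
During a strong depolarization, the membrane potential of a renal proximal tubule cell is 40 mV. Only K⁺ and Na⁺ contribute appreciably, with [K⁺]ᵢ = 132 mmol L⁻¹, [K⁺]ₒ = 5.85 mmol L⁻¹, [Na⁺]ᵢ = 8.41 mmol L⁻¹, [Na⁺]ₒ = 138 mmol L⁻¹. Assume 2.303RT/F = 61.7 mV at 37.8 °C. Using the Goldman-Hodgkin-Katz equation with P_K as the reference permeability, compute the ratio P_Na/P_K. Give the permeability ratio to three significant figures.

5.78

Let α = P_Na/P_K. GHK: Vm = 61.7·log₁₀[(Kₒ + α·Naₒ)/(Kᵢ + α·Naᵢ)].
10^(Vm/61.7) = 10^(40.0/61.7) = 4.4494
So 4.4494·(Kᵢ + α·Naᵢ) = Kₒ + α·Naₒ → α = (4.4494·132.0 − 5.85) / (138.0 − 4.4494·8.41)
α = (587.3 − 5.85) / (138.0 − 37.42) = 581.5/100.6 = 5.781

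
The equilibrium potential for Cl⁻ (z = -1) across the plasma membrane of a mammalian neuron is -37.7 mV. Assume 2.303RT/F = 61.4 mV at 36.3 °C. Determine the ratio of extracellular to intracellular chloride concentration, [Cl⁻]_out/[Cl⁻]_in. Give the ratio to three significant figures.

4.11

log₁₀([out]/[in]) = E·z/(61.4) = -37.7 × -1 / 61.4 = 0.6140
[out]/[in] = 10^(0.6140) = 4.112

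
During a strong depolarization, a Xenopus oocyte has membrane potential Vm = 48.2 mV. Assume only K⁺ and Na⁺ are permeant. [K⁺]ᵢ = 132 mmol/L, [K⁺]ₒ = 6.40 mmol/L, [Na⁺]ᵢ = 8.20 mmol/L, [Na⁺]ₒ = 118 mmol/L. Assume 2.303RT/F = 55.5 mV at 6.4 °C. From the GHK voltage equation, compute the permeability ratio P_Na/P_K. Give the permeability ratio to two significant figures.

17

Let α = P_Na/P_K. GHK: Vm = 55.5·log₁₀[(Kₒ + α·Naₒ)/(Kᵢ + α·Naᵢ)].
10^(Vm/55.5) = 10^(48.2/55.5) = 7.387
So 7.387·(Kᵢ + α·Naᵢ) = Kₒ + α·Naₒ → α = (7.387·132.0 − 6.4) / (118.0 − 7.387·8.2)
α = (975.1 − 6.4) / (118.0 − 60.57) = 968.7/57.43 = 16.87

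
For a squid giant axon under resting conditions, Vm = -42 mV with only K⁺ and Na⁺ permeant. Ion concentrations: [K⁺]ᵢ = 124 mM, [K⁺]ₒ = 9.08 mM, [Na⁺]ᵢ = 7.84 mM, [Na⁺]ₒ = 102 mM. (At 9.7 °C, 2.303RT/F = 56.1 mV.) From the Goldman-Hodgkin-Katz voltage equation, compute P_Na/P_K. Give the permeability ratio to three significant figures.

0.130

Let α = P_Na/P_K. GHK: Vm = 56.1·log₁₀[(Kₒ + α·Naₒ)/(Kᵢ + α·Naᵢ)].
10^(Vm/56.1) = 10^(-42.0/56.1) = 0.17838
So 0.17838·(Kᵢ + α·Naᵢ) = Kₒ + α·Naₒ → α = (0.17838·124.0 − 9.08) / (102.0 − 0.17838·7.84)
α = (22.12 − 9.08) / (102.0 − 1.398) = 13.04/100.6 = 0.1296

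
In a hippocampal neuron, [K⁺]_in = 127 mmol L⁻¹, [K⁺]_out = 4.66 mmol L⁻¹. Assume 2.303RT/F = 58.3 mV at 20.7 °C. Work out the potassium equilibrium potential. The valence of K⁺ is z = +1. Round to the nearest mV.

E = (58.3/z) · log₁₀([K⁺]_out/[K⁺]_in) with z = +1.
= (58.3/1) · log₁₀(4.66/127) = 58.30 · log₁₀(0.03669)
= 58.30 · (-1.4354) = -83.68 mV

-84 mV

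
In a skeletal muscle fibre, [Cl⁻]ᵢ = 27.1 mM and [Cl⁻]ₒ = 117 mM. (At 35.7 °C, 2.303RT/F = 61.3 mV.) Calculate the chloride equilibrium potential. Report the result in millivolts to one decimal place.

-38.9 mV

E = (61.3/z) · log₁₀([Cl⁻]_out/[Cl⁻]_in) with z = -1.
For an anion, dividing by z = -1 reverses the sign.
= (61.3/-1) · log₁₀(117/27.1) = -61.30 · log₁₀(4.317)
= -61.30 · (0.6352) = -38.94 mV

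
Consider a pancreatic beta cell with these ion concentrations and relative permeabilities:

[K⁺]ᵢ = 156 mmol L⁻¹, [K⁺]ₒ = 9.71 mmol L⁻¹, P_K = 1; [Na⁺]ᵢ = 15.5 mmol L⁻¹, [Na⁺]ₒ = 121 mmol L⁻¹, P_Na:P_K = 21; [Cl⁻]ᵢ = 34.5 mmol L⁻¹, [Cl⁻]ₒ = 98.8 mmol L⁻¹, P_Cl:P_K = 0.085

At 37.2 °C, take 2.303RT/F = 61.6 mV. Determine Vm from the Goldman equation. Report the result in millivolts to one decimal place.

Vm = 61.6 · log₁₀[(Σ P·[cation]ₒ + Σ P·[anion]ᵢ) / (Σ P·[cation]ᵢ + Σ P·[anion]ₒ)]
Numerator = 1×9.71 + 21×121 + 0.085×34.5 = 2554
Denominator = 1×156 + 21×15.5 + 0.085×98.8 = 489.9
Vm = 61.6 · log₁₀(5.2126) = 61.6 × (0.7171) = 44.17 mV

44.2 mV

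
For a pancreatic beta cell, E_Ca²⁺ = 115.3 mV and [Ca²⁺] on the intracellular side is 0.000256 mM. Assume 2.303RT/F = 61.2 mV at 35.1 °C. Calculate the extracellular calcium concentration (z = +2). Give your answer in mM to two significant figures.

Nernst: E = (61.2/2) · log₁₀([out]/[in]), so log₁₀([out]/[in]) = 115.3 × 2 / 61.2 = 3.7680.
[out]/[in] = 10^(3.7680) = 5861.
[out] = 5861 × 0.000256 = 1.5 mM.

1.5 mM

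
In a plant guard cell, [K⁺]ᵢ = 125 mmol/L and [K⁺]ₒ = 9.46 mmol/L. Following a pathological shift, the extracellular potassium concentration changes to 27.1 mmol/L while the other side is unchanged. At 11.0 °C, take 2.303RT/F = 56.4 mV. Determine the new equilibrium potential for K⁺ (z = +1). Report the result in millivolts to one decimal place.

After the shift: [K⁺]_out = 27.1, [K⁺]_in = 125 mmol/L.
E_new = (56.4/1)·log₁₀(27.1/125) = 56.40 · (-0.6639) = -37.45 mV

-37.4 mV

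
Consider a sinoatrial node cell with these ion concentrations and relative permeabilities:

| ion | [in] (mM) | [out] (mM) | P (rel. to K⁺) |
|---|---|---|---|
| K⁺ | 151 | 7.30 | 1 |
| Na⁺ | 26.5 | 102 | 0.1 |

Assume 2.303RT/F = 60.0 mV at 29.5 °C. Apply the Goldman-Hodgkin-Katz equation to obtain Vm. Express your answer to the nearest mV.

-57 mV

Vm = 60.0 · log₁₀[(Σ P·[cation]ₒ + Σ P·[anion]ᵢ) / (Σ P·[cation]ᵢ + Σ P·[anion]ₒ)]
Numerator = 1×7.30 + 0.1×102 = 17.5
Denominator = 1×151 + 0.1×26.5 = 153.7
Vm = 60.0 · log₁₀(0.1139) = 60.0 × (-0.9435) = -56.61 mV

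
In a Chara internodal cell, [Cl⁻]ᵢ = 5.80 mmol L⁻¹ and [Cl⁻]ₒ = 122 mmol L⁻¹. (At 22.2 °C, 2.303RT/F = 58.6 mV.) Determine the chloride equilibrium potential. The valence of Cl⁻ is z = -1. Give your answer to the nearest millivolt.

E = (58.6/z) · log₁₀([Cl⁻]_out/[Cl⁻]_in) with z = -1.
For an anion, dividing by z = -1 reverses the sign.
= (58.6/-1) · log₁₀(122/5.80) = -58.60 · log₁₀(21.03)
= -58.60 · (1.3229) = -77.52 mV

-78 mV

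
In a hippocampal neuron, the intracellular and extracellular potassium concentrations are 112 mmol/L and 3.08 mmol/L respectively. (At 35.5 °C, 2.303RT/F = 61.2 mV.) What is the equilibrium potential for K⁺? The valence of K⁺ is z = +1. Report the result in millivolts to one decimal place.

-95.5 mV

E = (61.2/z) · log₁₀([K⁺]_out/[K⁺]_in) with z = +1.
= (61.2/1) · log₁₀(3.08/112) = 61.20 · log₁₀(0.0275)
= 61.20 · (-1.5607) = -95.51 mV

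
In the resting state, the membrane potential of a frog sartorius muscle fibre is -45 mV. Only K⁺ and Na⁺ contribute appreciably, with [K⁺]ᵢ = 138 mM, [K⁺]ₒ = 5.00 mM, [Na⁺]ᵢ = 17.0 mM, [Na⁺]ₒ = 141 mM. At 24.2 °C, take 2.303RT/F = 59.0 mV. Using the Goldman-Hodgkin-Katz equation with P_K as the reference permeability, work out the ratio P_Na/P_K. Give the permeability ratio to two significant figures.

0.14

Let α = P_Na/P_K. GHK: Vm = 59.0·log₁₀[(Kₒ + α·Naₒ)/(Kᵢ + α·Naᵢ)].
10^(Vm/59.0) = 10^(-45.0/59.0) = 0.1727
So 0.1727·(Kᵢ + α·Naᵢ) = Kₒ + α·Naₒ → α = (0.1727·138.0 − 5.0) / (141.0 − 0.1727·17.0)
α = (23.83 − 5.0) / (141.0 − 2.936) = 18.83/138.1 = 0.1364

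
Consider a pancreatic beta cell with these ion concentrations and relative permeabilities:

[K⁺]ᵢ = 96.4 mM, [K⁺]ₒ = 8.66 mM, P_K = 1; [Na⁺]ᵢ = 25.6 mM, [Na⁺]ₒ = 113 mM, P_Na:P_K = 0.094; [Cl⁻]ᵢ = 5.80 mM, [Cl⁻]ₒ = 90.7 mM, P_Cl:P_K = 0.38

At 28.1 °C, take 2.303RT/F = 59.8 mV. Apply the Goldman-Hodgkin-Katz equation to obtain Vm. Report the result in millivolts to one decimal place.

Vm = 59.8 · log₁₀[(Σ P·[cation]ₒ + Σ P·[anion]ᵢ) / (Σ P·[cation]ᵢ + Σ P·[anion]ₒ)]
Numerator = 1×8.66 + 0.094×113 + 0.38×5.80 = 21.49
Denominator = 1×96.4 + 0.094×25.6 + 0.38×90.7 = 133.3
Vm = 59.8 · log₁₀(0.16122) = 59.8 × (-0.7926) = -47.40 mV

-47.4 mV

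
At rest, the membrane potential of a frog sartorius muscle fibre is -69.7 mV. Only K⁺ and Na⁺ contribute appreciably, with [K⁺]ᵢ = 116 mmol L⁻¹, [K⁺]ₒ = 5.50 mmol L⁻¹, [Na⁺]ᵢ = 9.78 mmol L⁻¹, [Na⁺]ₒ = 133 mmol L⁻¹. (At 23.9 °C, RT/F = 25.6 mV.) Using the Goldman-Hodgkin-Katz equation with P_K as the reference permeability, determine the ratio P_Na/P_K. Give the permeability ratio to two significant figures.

Let α = P_Na/P_K. GHK: Vm = 25.6·ln[(Kₒ + α·Naₒ)/(Kᵢ + α·Naᵢ)].
e^(Vm/25.6) = e^(-69.7/25.6) = 0.0657
So 0.0657·(Kᵢ + α·Naᵢ) = Kₒ + α·Naₒ → α = (0.0657·116.0 − 5.5) / (133.0 − 0.0657·9.78)
α = (7.621 − 5.5) / (133.0 − 0.6425) = 2.121/132.4 = 0.01603

0.016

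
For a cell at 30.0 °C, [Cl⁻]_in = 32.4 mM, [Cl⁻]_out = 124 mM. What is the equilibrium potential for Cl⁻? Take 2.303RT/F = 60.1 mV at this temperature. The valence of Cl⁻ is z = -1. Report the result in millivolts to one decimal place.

E = (60.1/z) · log₁₀([Cl⁻]_out/[Cl⁻]_in) with z = -1.
For an anion, dividing by z = -1 reverses the sign.
= (60.1/-1) · log₁₀(124/32.4) = -60.10 · log₁₀(3.827)
= -60.10 · (0.5829) = -35.03 mV

-35.0 mV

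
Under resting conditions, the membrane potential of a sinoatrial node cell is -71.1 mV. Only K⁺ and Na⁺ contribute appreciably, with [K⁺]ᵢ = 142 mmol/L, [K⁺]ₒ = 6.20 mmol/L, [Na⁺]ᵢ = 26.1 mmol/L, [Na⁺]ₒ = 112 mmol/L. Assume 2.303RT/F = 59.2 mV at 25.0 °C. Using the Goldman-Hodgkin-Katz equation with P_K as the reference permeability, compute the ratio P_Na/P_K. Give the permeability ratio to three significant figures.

0.0248

Let α = P_Na/P_K. GHK: Vm = 59.2·log₁₀[(Kₒ + α·Naₒ)/(Kᵢ + α·Naᵢ)].
10^(Vm/59.2) = 10^(-71.1/59.2) = 0.062949
So 0.062949·(Kᵢ + α·Naᵢ) = Kₒ + α·Naₒ → α = (0.062949·142.0 − 6.2) / (112.0 − 0.062949·26.1)
α = (8.939 − 6.2) / (112.0 − 1.643) = 2.739/110.4 = 0.02482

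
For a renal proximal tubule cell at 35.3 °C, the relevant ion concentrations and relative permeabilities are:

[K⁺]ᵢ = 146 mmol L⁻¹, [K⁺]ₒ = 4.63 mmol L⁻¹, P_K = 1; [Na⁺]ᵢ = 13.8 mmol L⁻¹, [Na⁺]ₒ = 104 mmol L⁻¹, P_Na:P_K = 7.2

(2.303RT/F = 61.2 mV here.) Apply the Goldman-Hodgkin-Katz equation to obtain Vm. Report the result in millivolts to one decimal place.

Vm = 61.2 · log₁₀[(Σ P·[cation]ₒ + Σ P·[anion]ᵢ) / (Σ P·[cation]ᵢ + Σ P·[anion]ₒ)]
Numerator = 1×4.63 + 7.2×104 = 753.4
Denominator = 1×146 + 7.2×13.8 = 245.4
Vm = 61.2 · log₁₀(3.0707) = 61.2 × (0.4872) = 29.82 mV

29.8 mV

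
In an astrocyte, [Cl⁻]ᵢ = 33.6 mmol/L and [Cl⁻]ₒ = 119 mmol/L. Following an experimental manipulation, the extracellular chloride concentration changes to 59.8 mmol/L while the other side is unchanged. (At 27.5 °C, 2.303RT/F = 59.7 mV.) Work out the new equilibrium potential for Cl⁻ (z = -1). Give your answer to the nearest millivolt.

After the shift: [Cl⁻]_out = 59.8, [Cl⁻]_in = 33.6 mmol/L.
E_new = (59.7/-1)·log₁₀(59.8/33.6) = -59.70 · (0.2504) = -14.95 mV

-15 mV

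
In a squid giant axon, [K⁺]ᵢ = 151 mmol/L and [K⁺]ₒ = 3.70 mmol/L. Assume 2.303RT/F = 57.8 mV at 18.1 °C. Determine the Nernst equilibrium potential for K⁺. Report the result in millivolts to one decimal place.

-93.1 mV

E = (57.8/z) · log₁₀([K⁺]_out/[K⁺]_in) with z = +1.
= (57.8/1) · log₁₀(3.70/151) = 57.80 · log₁₀(0.0245)
= 57.80 · (-1.6108) = -93.10 mV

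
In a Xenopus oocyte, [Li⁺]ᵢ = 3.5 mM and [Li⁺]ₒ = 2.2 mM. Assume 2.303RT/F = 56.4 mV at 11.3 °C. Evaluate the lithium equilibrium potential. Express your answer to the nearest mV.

E = (56.4/z) · log₁₀([Li⁺]_out/[Li⁺]_in) with z = +1.
= (56.4/1) · log₁₀(2.2/3.5) = 56.40 · log₁₀(0.6286)
= 56.40 · (-0.2016) = -11.37 mV

-11 mV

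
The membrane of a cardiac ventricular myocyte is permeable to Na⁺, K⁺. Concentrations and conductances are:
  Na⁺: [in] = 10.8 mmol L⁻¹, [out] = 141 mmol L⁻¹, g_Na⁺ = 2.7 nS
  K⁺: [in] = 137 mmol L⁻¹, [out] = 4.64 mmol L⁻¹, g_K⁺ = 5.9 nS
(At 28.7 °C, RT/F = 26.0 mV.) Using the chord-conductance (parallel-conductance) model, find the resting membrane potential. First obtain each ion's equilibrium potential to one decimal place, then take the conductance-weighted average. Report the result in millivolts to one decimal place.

E_Na⁺ = (26.0/1)·ln(141/10.8) = 66.8 mV
E_K⁺ = (26.0/1)·ln(4.64/137) = -88.0 mV
Vm = (Σ gᵢEᵢ)/(Σ gᵢ) = (2.7·66.8 + 5.9·-88.0) / (2.7 + 5.9)
= -338.84 / 8.6 = -39.40 mV

-39.4 mV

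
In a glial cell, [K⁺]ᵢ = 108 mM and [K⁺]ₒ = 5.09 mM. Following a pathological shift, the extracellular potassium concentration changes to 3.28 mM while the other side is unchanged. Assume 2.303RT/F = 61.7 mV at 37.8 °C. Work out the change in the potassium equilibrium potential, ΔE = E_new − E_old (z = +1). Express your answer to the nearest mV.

E_old = (61.7/1)·log₁₀(5.09/108) = -81.86 mV
E_new = (61.7/1)·log₁₀(3.28/108) = -93.63 mV
ΔE = -93.63 − (-81.86) = -11.78 mV

-12 mV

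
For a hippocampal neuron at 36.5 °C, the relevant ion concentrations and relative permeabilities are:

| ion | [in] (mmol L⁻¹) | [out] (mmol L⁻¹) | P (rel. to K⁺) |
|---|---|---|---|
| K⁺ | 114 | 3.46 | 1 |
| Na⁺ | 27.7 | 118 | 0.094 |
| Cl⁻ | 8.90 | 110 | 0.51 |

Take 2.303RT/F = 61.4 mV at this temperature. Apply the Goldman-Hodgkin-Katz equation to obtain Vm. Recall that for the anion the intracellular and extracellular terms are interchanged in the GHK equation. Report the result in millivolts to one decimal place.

-58.7 mV

Vm = 61.4 · log₁₀[(Σ P·[cation]ₒ + Σ P·[anion]ᵢ) / (Σ P·[cation]ᵢ + Σ P·[anion]ₒ)]
Numerator = 1×3.46 + 0.094×118 + 0.51×8.90 = 19.09
Denominator = 1×114 + 0.094×27.7 + 0.51×110 = 172.7
Vm = 61.4 · log₁₀(0.11054) = 61.4 × (-0.9565) = -58.73 mV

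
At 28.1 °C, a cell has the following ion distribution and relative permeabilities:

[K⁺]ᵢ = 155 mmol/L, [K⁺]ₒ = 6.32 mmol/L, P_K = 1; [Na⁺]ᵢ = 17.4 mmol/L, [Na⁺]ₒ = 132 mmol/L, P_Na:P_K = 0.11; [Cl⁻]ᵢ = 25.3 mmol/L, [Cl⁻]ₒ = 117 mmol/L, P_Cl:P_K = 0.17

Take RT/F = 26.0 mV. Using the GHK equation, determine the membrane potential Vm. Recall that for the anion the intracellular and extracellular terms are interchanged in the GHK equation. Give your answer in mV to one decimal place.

-50.7 mV

Vm = 26.0 · ln[(Σ P·[cation]ₒ + Σ P·[anion]ᵢ) / (Σ P·[cation]ᵢ + Σ P·[anion]ₒ)]
Numerator = 1×6.32 + 0.11×132 + 0.17×25.3 = 25.14
Denominator = 1×155 + 0.11×17.4 + 0.17×117 = 176.8
Vm = 26.0 · ln(0.1422) = 26.0 × (-1.9505) = -50.71 mV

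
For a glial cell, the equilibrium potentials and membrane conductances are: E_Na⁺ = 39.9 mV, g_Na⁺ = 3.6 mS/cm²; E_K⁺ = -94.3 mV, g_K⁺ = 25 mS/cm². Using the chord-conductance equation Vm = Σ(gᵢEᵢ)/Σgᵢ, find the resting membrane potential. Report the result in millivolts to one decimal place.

-77.4 mV

Σ gᵢEᵢ = 3.6·(39.9) + 25·(-94.3) = -2213.86
Σ gᵢ = 3.6 + 25 = 28.6
Vm = -2213.86 / 28.6 = -77.41 mV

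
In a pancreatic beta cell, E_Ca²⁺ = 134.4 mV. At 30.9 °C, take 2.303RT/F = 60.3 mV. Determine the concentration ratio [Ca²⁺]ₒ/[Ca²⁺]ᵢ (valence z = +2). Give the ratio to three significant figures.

log₁₀([out]/[in]) = E·z/(60.3) = 134.4 × 2 / 60.3 = 4.4577
[out]/[in] = 10^(4.4577) = 2.869e+04

28700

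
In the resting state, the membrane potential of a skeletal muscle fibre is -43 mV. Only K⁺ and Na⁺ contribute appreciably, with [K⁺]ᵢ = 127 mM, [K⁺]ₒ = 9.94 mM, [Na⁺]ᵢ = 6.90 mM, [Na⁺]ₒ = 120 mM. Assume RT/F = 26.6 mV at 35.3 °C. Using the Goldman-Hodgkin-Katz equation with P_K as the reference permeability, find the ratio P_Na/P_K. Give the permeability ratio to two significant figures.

Let α = P_Na/P_K. GHK: Vm = 26.6·ln[(Kₒ + α·Naₒ)/(Kᵢ + α·Naᵢ)].
e^(Vm/26.6) = e^(-43.0/26.6) = 0.19858
So 0.19858·(Kᵢ + α·Naᵢ) = Kₒ + α·Naₒ → α = (0.19858·127.0 − 9.94) / (120.0 − 0.19858·6.9)
α = (25.22 − 9.94) / (120.0 − 1.37) = 15.28/118.6 = 0.1288

0.13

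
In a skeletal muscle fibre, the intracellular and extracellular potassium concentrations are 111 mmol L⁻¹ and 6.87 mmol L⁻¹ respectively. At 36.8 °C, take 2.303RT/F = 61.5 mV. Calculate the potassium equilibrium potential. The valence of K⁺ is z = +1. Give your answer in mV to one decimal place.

-74.3 mV

E = (61.5/z) · log₁₀([K⁺]_out/[K⁺]_in) with z = +1.
= (61.5/1) · log₁₀(6.87/111) = 61.50 · log₁₀(0.06189)
= 61.50 · (-1.2084) = -74.31 mV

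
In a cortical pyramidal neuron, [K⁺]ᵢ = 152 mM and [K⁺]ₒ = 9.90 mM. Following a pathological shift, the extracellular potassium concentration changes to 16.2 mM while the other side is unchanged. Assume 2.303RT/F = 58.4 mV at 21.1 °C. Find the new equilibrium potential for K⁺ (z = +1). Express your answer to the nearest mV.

After the shift: [K⁺]_out = 16.2, [K⁺]_in = 152 mM.
E_new = (58.4/1)·log₁₀(16.2/152) = 58.40 · (-0.9723) = -56.78 mV

-57 mV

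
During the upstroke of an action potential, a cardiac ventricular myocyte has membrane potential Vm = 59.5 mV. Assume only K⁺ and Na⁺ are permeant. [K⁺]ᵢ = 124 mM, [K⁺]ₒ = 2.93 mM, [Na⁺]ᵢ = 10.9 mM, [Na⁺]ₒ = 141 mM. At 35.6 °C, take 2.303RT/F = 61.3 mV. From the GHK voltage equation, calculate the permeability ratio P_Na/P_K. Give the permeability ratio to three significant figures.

Let α = P_Na/P_K. GHK: Vm = 61.3·log₁₀[(Kₒ + α·Naₒ)/(Kᵢ + α·Naᵢ)].
10^(Vm/61.3) = 10^(59.5/61.3) = 9.3462
So 9.3462·(Kᵢ + α·Naᵢ) = Kₒ + α·Naₒ → α = (9.3462·124.0 − 2.93) / (141.0 − 9.3462·10.9)
α = (1159 − 2.93) / (141.0 − 101.9) = 1156/39.13 = 29.55

29.5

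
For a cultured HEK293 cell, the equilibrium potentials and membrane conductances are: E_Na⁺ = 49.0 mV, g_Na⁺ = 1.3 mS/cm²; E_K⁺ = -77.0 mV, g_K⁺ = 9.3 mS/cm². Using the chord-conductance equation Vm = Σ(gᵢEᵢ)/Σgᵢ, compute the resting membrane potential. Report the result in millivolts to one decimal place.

Σ gᵢEᵢ = 1.3·(49.0) + 9.3·(-77.0) = -652.40
Σ gᵢ = 1.3 + 9.3 = 10.6
Vm = -652.40 / 10.6 = -61.55 mV

-61.5 mV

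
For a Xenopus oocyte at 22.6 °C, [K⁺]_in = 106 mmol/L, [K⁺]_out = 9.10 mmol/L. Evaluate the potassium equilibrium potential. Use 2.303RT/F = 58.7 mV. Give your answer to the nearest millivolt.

E = (58.7/z) · log₁₀([K⁺]_out/[K⁺]_in) with z = +1.
= (58.7/1) · log₁₀(9.10/106) = 58.70 · log₁₀(0.08585)
= 58.70 · (-1.0663) = -62.59 mV

-63 mV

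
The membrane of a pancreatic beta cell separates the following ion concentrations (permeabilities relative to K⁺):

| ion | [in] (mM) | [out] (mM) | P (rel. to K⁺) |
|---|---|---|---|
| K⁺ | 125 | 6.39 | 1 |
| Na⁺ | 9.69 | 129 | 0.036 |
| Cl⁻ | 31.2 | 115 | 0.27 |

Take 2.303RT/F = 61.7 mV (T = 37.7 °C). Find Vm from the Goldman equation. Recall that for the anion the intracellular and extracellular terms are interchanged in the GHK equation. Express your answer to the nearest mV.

-56 mV

Vm = 61.7 · log₁₀[(Σ P·[cation]ₒ + Σ P·[anion]ᵢ) / (Σ P·[cation]ᵢ + Σ P·[anion]ₒ)]
Numerator = 1×6.39 + 0.036×129 + 0.27×31.2 = 19.46
Denominator = 1×125 + 0.036×9.69 + 0.27×115 = 156.4
Vm = 61.7 · log₁₀(0.12441) = 61.7 × (-0.9051) = -55.85 mV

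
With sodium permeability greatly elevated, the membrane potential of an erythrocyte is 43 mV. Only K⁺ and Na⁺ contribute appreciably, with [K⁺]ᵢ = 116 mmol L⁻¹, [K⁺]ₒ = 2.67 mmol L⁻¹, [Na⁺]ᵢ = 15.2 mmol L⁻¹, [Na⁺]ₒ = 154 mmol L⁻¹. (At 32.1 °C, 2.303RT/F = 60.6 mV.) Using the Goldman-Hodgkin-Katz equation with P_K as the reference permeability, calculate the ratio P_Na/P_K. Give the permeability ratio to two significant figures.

Let α = P_Na/P_K. GHK: Vm = 60.6·log₁₀[(Kₒ + α·Naₒ)/(Kᵢ + α·Naᵢ)].
10^(Vm/60.6) = 10^(43.0/60.6) = 5.1235
So 5.1235·(Kᵢ + α·Naᵢ) = Kₒ + α·Naₒ → α = (5.1235·116.0 − 2.67) / (154.0 − 5.1235·15.2)
α = (594.3 − 2.67) / (154.0 − 77.88) = 591.7/76.12 = 7.773

7.8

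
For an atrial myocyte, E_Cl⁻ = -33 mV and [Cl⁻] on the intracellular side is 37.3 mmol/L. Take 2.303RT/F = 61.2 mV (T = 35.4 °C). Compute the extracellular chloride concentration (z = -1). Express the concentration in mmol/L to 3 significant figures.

129 mmol/L

Nernst: E = (61.2/-1) · log₁₀([out]/[in]), so log₁₀([out]/[in]) = -33.0 × -1 / 61.2 = 0.5392.
[out]/[in] = 10^(0.5392) = 3.461.
[out] = 3.461 × 37.3 = 129.1 mmol/L.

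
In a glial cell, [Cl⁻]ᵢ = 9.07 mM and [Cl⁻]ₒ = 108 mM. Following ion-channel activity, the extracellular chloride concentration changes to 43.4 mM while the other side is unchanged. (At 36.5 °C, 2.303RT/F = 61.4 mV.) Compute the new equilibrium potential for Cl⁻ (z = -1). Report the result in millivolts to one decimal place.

-41.7 mV

After the shift: [Cl⁻]_out = 43.4, [Cl⁻]_in = 9.07 mM.
E_new = (61.4/-1)·log₁₀(43.4/9.07) = -61.40 · (0.6799) = -41.74 mV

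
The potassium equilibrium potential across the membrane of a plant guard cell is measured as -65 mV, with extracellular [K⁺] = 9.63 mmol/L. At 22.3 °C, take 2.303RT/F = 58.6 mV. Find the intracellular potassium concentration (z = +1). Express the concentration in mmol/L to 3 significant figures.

Nernst: E = (58.6/1) · log₁₀([out]/[in]), so log₁₀([out]/[in]) = -65.0 × 1 / 58.6 = -1.1092.
[out]/[in] = 10^(-1.1092) = 0.07777.
[in] = 9.63 / 0.07777 = 123.8 mmol/L.

124 mmol/L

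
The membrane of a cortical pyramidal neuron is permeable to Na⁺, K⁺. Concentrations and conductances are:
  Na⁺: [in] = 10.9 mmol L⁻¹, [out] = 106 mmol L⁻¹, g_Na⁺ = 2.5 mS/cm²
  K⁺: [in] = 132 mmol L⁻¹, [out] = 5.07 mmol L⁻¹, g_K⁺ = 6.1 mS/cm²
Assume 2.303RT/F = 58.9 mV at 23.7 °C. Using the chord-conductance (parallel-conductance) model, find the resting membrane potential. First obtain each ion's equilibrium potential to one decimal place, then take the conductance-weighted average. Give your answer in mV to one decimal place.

-42.2 mV

E_Na⁺ = (58.9/1)·log₁₀(106/10.9) = 58.2 mV
E_K⁺ = (58.9/1)·log₁₀(5.07/132) = -83.4 mV
Vm = (Σ gᵢEᵢ)/(Σ gᵢ) = (2.5·58.2 + 6.1·-83.4) / (2.5 + 6.1)
= -363.24 / 8.6 = -42.24 mV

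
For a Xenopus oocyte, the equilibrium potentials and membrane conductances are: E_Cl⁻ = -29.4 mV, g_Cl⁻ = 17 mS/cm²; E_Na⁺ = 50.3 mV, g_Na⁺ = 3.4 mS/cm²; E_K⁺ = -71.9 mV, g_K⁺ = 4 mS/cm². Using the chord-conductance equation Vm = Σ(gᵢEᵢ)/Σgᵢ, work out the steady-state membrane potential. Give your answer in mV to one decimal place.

Σ gᵢEᵢ = 17·(-29.4) + 3.4·(50.3) + 4·(-71.9) = -616.38
Σ gᵢ = 17 + 3.4 + 4 = 24.4
Vm = -616.38 / 24.4 = -25.26 mV

-25.3 mV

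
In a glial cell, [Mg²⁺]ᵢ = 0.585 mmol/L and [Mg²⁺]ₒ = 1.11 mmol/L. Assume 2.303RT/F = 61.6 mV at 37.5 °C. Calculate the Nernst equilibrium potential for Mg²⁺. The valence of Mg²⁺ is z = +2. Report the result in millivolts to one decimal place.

E = (61.6/z) · log₁₀([Mg²⁺]_out/[Mg²⁺]_in) with z = +2.
= (61.6/2) · log₁₀(1.11/0.585) = 30.80 · log₁₀(1.897)
= 30.80 · (0.2782) = 8.57 mV

8.6 mV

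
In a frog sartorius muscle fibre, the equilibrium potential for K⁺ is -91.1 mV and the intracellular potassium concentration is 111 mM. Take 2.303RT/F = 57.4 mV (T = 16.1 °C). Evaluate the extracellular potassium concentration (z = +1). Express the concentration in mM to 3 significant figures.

Nernst: E = (57.4/1) · log₁₀([out]/[in]), so log₁₀([out]/[in]) = -91.1 × 1 / 57.4 = -1.5871.
[out]/[in] = 10^(-1.5871) = 0.02588.
[out] = 0.02588 × 111 = 2.872 mM.

2.87 mM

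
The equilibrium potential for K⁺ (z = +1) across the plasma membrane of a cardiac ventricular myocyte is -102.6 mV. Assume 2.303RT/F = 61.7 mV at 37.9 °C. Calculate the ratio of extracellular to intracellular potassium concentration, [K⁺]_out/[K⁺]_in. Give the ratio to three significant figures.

log₁₀([out]/[in]) = E·z/(61.7) = -102.6 × 1 / 61.7 = -1.6629
[out]/[in] = 10^(-1.6629) = 0.02173

0.0217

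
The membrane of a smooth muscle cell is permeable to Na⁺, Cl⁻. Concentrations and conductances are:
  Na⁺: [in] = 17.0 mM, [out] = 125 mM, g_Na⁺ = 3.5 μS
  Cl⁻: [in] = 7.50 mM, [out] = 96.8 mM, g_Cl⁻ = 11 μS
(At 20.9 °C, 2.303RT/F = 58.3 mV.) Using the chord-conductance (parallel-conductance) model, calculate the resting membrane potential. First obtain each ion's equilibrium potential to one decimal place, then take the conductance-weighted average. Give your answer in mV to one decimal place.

-37.0 mV

E_Na⁺ = (58.3/1)·log₁₀(125/17.0) = 50.5 mV
E_Cl⁻ = (58.3/-1)·log₁₀(96.8/7.50) = -64.8 mV
Vm = (Σ gᵢEᵢ)/(Σ gᵢ) = (3.5·50.5 + 11·-64.8) / (3.5 + 11)
= -536.05 / 14.5 = -36.97 mV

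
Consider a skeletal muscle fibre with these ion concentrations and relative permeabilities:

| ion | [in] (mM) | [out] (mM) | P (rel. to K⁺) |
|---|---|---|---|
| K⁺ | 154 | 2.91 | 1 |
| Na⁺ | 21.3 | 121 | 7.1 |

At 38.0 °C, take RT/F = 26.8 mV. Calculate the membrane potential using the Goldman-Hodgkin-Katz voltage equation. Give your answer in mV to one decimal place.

27.8 mV

Vm = 26.8 · ln[(Σ P·[cation]ₒ + Σ P·[anion]ᵢ) / (Σ P·[cation]ᵢ + Σ P·[anion]ₒ)]
Numerator = 1×2.91 + 7.1×121 = 862
Denominator = 1×154 + 7.1×21.3 = 305.2
Vm = 26.8 · ln(2.8241) = 26.8 × (1.0382) = 27.82 mV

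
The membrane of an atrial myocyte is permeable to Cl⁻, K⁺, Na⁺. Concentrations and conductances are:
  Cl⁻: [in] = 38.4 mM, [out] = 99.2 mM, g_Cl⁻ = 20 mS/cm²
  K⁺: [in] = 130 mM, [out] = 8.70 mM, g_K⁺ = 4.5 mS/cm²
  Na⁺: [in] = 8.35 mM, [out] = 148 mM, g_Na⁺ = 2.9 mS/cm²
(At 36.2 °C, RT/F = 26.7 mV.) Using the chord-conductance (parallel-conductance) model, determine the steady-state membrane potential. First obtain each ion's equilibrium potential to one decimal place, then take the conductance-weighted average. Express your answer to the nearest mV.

-22 mV

E_Cl⁻ = (26.7/-1)·ln(99.2/38.4) = -25.3 mV
E_K⁺ = (26.7/1)·ln(8.70/130) = -72.2 mV
E_Na⁺ = (26.7/1)·ln(148/8.35) = 76.8 mV
Vm = (Σ gᵢEᵢ)/(Σ gᵢ) = (20·-25.3 + 4.5·-72.2 + 2.9·76.8) / (20 + 4.5 + 2.9)
= -608.18 / 27.4 = -22.20 mV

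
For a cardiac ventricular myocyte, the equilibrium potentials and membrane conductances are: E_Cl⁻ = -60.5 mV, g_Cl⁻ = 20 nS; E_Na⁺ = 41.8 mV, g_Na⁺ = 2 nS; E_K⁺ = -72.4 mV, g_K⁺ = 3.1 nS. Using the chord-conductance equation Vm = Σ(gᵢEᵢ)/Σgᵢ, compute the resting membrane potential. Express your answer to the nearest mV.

Σ gᵢEᵢ = 20·(-60.5) + 2·(41.8) + 3.1·(-72.4) = -1350.84
Σ gᵢ = 20 + 2 + 3.1 = 25.1
Vm = -1350.84 / 25.1 = -53.82 mV

-54 mV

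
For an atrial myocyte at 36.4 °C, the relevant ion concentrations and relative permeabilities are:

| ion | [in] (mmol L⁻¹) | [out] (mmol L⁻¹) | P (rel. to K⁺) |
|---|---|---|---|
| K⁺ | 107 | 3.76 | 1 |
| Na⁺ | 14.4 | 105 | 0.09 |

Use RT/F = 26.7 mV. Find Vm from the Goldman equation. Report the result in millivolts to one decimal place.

-56.2 mV

Vm = 26.7 · ln[(Σ P·[cation]ₒ + Σ P·[anion]ᵢ) / (Σ P·[cation]ᵢ + Σ P·[anion]ₒ)]
Numerator = 1×3.76 + 0.09×105 = 13.21
Denominator = 1×107 + 0.09×14.4 = 108.3
Vm = 26.7 · ln(0.12198) = 26.7 × (-2.1039) = -56.17 mV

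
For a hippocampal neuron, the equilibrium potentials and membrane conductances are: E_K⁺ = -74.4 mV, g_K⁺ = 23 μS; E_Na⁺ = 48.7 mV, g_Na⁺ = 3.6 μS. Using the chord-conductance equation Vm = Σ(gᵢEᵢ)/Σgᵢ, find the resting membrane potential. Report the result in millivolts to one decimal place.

Σ gᵢEᵢ = 23·(-74.4) + 3.6·(48.7) = -1535.88
Σ gᵢ = 23 + 3.6 = 26.6
Vm = -1535.88 / 26.6 = -57.74 mV

-57.7 mV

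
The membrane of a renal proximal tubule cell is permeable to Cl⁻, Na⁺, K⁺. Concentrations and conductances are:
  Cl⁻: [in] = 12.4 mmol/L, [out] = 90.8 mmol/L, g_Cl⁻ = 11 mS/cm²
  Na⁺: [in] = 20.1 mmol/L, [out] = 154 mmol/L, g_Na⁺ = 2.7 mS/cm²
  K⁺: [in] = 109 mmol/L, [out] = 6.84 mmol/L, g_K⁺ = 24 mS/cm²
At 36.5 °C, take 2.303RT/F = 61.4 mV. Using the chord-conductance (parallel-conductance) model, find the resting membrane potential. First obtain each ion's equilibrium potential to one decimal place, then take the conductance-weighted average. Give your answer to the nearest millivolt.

E_Cl⁻ = (61.4/-1)·log₁₀(90.8/12.4) = -53.1 mV
E_Na⁺ = (61.4/1)·log₁₀(154/20.1) = 54.3 mV
E_K⁺ = (61.4/1)·log₁₀(6.84/109) = -73.8 mV
Vm = (Σ gᵢEᵢ)/(Σ gᵢ) = (11·-53.1 + 2.7·54.3 + 24·-73.8) / (11 + 2.7 + 24)
= -2208.69 / 37.7 = -58.59 mV

-59 mV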